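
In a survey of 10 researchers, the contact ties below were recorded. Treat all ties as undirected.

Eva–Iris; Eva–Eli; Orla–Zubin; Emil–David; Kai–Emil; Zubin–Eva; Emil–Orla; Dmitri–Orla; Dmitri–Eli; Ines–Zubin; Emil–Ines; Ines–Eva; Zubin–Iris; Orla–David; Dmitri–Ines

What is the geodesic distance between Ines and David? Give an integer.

One shortest route is Ines – Emil – David, which uses 2 edges, and Ines and David are not directly tied, so nothing shorter exists. So d(Ines,David) = 2.

2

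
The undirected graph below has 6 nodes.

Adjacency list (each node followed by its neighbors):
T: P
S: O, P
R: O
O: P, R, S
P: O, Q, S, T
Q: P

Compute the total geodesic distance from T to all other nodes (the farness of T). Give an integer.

10

Distances from T: O:2, P:1, Q:2, R:3, S:2.
Sum = 2 + 1 + 2 + 3 + 2 = 10.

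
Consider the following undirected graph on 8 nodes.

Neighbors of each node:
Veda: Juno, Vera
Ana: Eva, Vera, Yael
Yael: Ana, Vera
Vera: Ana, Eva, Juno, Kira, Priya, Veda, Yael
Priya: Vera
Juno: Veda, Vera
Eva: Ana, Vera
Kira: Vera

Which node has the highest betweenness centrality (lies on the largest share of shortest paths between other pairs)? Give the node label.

Vera

Unnormalized betweenness of each node: Ana:1/2, Eva:0, Juno:0, Kira:0, Priya:0, Veda:0, Vera:35/2, Yael:0.
Vera has the largest value, 35/2, making it the main broker — the node through which the most shortest paths run.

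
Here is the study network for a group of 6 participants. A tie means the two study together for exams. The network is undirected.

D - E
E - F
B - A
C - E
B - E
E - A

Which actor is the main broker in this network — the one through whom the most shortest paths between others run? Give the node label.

E

Unnormalized betweenness of each node: A:0, B:0, C:0, D:0, E:9, F:0.
E has the largest value, 9, making it the main broker — the node through which the most shortest paths run.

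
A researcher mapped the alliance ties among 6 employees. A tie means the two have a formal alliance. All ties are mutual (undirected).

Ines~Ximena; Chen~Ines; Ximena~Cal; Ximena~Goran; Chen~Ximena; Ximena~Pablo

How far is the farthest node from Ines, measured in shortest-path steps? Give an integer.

Distances from Ines: Cal:2, Chen:1, Goran:2, Pablo:2, Ximena:1.
The largest is 2 (to Pablo, Goran, and Cal), so the eccentricity of Ines is 2.

2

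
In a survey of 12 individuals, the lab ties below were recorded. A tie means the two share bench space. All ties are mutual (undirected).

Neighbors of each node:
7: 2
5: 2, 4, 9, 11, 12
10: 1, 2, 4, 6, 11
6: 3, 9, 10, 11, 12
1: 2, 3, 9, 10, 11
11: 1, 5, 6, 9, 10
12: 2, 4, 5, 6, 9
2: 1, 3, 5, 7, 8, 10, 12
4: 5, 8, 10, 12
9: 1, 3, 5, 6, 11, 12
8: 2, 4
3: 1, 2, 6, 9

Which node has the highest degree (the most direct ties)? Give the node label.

2

Degrees — 1:5, 2:7, 3:4, 4:4, 5:5, 6:5, 7:1, 8:2, 9:6, 10:5, 11:5, 12:5.
The maximum is 7, attained only by 2.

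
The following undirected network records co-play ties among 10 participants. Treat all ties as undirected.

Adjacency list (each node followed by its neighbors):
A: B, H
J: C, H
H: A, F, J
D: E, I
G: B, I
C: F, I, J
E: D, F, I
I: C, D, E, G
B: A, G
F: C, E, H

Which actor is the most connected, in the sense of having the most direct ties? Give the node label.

Degrees — A:2, B:2, C:3, D:2, E:3, F:3, G:2, H:3, I:4, J:2.
The maximum is 4, attained only by I.

I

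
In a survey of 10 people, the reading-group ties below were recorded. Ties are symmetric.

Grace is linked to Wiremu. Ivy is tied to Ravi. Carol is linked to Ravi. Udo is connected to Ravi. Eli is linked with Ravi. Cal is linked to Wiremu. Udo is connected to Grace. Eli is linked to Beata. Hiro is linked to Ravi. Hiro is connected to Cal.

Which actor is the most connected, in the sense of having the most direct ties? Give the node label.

Degrees — Beata:1, Cal:2, Carol:1, Eli:2, Grace:2, Hiro:2, Ivy:1, Ravi:5, Udo:2, Wiremu:2.
The maximum is 5, attained only by Ravi.

Ravi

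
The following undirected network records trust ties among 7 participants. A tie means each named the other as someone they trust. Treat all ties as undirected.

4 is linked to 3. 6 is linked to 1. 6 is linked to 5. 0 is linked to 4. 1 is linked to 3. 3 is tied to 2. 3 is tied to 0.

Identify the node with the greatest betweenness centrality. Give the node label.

Unnormalized betweenness of each node: 0:0, 1:8, 2:0, 3:11, 4:0, 5:0, 6:5.
3 has the largest value, 11, making it the main broker — the node through which the most shortest paths run.

3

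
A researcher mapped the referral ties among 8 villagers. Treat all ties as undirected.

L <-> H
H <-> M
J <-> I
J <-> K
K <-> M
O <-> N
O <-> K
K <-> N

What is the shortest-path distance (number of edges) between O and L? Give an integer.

4

One shortest route is O – K – M – H – L, which uses 4 edges, and at distance 3 from O we only reach {H, I}, which does not include L. So d(O,L) = 4.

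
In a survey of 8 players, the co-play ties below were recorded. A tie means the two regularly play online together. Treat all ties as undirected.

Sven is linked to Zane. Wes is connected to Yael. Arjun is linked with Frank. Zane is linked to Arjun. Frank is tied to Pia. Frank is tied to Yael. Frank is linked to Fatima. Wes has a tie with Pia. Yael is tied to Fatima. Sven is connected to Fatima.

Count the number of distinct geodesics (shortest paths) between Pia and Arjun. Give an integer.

1

The shortest distance is 2, and the only length-2 path is Pia–Frank–Arjun. So there is exactly 1 shortest path.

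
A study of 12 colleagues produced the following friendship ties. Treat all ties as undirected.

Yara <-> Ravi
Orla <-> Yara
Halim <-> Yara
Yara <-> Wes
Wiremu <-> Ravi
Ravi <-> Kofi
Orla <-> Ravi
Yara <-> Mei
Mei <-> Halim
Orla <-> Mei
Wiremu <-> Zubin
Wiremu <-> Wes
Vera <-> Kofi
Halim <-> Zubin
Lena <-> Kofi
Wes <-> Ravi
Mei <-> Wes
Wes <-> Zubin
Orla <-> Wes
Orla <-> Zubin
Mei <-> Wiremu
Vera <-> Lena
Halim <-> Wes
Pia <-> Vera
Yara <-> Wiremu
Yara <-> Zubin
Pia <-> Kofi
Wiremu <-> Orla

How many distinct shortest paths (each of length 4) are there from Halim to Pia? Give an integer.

2

The shortest distance is 4. The length-4 paths are: Halim–Yara–Ravi–Kofi–Pia; Halim–Wes–Ravi–Kofi–Pia.
That gives 2 distinct shortest paths.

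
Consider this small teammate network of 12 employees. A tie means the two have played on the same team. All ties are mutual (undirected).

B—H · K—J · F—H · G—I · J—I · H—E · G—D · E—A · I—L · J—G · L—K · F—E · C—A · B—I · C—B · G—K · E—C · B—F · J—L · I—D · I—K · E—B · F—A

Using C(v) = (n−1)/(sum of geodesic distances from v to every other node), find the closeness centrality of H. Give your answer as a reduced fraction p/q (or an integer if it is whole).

Distances from H: A:2, B:1, C:2, D:3, E:1, F:1, G:3, I:2, J:3, K:3, L:3. Sum = 24.
n = 12, so closeness = 11/24.

11/24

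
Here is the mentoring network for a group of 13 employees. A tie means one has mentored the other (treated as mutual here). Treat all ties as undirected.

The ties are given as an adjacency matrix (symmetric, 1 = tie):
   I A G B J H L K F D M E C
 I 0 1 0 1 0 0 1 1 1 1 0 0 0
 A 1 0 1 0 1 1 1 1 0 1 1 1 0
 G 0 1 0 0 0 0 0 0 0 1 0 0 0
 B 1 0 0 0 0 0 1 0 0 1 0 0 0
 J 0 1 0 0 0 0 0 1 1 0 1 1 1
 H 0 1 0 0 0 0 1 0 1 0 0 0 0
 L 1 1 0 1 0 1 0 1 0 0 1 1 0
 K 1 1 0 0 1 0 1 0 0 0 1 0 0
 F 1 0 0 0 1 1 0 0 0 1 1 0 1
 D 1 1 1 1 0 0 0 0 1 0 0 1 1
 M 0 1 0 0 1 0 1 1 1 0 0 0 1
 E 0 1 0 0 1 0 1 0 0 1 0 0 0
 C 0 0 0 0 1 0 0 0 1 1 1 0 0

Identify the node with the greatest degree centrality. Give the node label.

A

Degrees — A:9, B:3, C:4, D:7, E:4, F:6, G:2, H:3, I:6, J:6, K:5, L:7, M:6.
The maximum is 9, attained only by A.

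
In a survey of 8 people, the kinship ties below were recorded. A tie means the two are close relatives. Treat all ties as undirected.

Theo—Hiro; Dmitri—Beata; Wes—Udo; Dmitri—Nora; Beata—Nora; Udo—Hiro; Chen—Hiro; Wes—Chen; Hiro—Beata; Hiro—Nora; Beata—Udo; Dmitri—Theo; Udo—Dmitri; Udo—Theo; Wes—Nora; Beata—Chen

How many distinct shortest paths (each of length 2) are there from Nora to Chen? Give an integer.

3

The shortest distance is 2. The length-2 paths are: Nora–Wes–Chen; Nora–Hiro–Chen; Nora–Beata–Chen.
That gives 3 distinct shortest paths.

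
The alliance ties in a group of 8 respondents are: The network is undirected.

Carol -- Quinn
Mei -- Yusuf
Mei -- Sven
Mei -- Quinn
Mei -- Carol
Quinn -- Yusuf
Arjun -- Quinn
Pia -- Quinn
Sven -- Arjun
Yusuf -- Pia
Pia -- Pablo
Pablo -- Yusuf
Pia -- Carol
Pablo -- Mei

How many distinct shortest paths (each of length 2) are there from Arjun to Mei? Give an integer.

The shortest distance is 2. The length-2 paths are: Arjun–Quinn–Mei; Arjun–Sven–Mei.
That gives 2 distinct shortest paths.

2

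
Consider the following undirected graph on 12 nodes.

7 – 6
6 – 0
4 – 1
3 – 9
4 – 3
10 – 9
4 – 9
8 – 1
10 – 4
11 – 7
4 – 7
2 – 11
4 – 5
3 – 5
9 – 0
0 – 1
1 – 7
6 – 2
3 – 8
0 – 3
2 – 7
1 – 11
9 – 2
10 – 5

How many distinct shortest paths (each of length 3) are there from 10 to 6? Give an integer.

The shortest distance is 3. The length-3 paths are: 10–4–7–6; 10–9–2–6; 10–9–0–6.
That gives 3 distinct shortest paths.

3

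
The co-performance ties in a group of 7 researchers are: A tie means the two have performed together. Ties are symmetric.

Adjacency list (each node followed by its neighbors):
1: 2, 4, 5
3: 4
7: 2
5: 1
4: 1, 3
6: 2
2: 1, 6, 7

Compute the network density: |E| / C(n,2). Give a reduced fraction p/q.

2/7

There are 6 edges and 7 nodes, so the maximum possible is C(7,2) = 21.
Density = 6/21 = 2/7.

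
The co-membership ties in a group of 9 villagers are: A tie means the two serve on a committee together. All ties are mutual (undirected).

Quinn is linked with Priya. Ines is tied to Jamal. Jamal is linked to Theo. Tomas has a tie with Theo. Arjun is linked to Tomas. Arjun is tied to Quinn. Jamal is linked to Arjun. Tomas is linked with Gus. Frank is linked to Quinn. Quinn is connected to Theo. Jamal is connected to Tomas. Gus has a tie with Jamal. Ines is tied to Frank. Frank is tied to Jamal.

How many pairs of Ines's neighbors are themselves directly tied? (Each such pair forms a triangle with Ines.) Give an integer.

Ines's neighbors: Frank and Jamal.
Neighbor pairs that are themselves tied: Ines–Frank–Jamal. Each forms one triangle with Ines, for 1 in total.

1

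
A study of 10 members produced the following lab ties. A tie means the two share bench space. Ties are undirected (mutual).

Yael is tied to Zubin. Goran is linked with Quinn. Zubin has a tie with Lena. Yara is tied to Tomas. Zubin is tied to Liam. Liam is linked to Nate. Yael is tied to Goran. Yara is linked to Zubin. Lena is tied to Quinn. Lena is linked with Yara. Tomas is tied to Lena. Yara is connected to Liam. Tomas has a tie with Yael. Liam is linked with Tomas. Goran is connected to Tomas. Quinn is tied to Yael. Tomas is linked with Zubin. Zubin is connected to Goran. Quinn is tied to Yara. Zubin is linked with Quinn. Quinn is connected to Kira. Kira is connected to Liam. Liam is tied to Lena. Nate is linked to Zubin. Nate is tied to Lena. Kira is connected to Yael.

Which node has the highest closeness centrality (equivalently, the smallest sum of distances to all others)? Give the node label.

Farness (sum of distances to all others) for each node — Goran:14, Kira:15, Lena:12, Liam:12, Nate:15, Quinn:12, Tomas:12, Yael:13, Yara:13, Zubin:10.
The smallest farness is 10, for Zubin, so Zubin has the highest closeness.

Zubin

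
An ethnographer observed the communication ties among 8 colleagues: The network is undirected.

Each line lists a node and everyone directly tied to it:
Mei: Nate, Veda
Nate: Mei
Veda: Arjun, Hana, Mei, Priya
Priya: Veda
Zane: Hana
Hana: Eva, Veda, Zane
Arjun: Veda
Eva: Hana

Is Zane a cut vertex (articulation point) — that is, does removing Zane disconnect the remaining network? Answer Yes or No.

No

Even without Zane, every remaining node can still reach every other (the residual graph is connected), so Zane is not a cut vertex.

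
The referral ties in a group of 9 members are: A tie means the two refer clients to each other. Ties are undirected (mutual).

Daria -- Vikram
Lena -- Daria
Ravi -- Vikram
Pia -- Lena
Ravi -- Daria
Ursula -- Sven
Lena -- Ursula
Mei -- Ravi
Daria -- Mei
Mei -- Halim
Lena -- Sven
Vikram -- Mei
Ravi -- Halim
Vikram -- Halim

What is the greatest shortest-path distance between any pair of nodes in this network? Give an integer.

4

Eccentricity of each node (its greatest distance to any other): Daria:2, Halim:4, Lena:3, Mei:3, Pia:4, Ravi:3, Sven:4, Ursula:4, Vikram:3.
The maximum eccentricity is 4, realized for instance by the pair Ursula–Halim via Ursula – Lena – Daria – Ravi – Halim. So the diameter is 4.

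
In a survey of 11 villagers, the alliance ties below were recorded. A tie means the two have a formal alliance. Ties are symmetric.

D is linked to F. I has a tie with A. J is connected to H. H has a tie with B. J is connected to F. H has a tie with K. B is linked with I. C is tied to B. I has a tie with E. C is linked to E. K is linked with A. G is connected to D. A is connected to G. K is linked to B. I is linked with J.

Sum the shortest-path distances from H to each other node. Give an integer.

Distances from H: A:2, B:1, C:2, D:3, E:3, F:2, G:3, I:2, J:1, K:1.
Sum = 2 + 1 + 2 + 3 + 3 + 2 + 3 + 2 + 1 + 1 = 20.

20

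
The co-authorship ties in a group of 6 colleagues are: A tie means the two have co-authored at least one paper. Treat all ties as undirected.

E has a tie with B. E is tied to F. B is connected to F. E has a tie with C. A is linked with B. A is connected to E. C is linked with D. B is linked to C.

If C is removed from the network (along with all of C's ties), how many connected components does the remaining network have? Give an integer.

2

Without C, the remaining ties split the others into: {D}; {A, B, E, F}.
That's 2 separate components.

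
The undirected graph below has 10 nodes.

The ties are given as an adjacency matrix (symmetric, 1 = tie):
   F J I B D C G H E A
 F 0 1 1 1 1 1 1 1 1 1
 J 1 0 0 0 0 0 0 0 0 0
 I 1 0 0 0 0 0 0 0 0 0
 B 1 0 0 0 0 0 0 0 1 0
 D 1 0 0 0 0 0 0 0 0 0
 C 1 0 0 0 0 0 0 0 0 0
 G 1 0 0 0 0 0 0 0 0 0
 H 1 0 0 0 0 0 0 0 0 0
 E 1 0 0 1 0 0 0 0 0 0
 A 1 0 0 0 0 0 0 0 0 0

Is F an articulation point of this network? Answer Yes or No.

Yes

Removing F leaves {J} with no path to {I}, so the network splits into 8 components. F is a cut vertex.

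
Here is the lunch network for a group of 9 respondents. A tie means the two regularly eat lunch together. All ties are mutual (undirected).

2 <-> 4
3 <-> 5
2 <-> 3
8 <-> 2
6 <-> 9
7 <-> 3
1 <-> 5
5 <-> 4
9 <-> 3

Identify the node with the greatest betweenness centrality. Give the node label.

Unnormalized betweenness of each node: 1:0, 2:9, 3:19, 4:2, 5:9, 6:0, 7:0, 8:0, 9:7.
3 has the largest value, 19, making it the main broker — the node through which the most shortest paths run.

3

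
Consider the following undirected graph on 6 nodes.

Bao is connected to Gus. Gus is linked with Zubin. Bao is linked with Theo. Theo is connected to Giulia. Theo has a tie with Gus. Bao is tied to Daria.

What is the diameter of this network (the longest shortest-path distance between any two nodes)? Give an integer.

3

Eccentricity of each node (its greatest distance to any other): Bao:2, Daria:3, Giulia:3, Gus:2, Theo:2, Zubin:3.
The maximum eccentricity is 3, realized for instance by the pair Zubin–Daria via Zubin – Gus – Bao – Daria. So the diameter is 3.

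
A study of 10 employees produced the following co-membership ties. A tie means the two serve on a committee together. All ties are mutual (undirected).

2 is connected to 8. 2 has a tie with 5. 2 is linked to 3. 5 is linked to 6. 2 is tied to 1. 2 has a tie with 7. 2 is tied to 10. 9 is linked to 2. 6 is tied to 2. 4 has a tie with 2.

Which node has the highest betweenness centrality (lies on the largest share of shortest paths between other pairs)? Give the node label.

2

Unnormalized betweenness of each node: 1:0, 2:35, 3:0, 4:0, 5:0, 6:0, 7:0, 8:0, 9:0, 10:0.
2 has the largest value, 35, making it the main broker — the node through which the most shortest paths run.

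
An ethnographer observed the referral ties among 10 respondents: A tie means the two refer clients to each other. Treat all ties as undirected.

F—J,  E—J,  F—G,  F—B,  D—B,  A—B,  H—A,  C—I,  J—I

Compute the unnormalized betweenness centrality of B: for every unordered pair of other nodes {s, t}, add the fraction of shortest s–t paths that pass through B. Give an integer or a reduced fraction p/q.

20

Pairs whose geodesics pass through B — H–E: 1; H–I: 1; H–C: 1; H–F: 1; H–D: 1; H–G: 1; H–J: 1; E–D: 1; E–A: 1; I–D: 1; I–A: 1; C–D: 1; C–A: 1; F–D: 1 … (+6 more pairs).
All other pairs contribute 0.
Summing the contributions gives betweenness(B) = 20.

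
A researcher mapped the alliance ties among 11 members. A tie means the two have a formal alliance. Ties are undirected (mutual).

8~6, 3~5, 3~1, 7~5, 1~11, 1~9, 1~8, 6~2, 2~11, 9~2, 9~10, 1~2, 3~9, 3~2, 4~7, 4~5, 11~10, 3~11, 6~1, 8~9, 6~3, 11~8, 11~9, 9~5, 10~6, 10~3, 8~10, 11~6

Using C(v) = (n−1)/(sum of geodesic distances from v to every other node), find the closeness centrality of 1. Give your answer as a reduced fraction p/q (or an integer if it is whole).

5/8

Distances from 1: 2:1, 3:1, 4:3, 5:2, 6:1, 7:3, 8:1, 9:1, 10:2, 11:1. Sum = 16.
n = 11, so closeness = 10/16 = 5/8.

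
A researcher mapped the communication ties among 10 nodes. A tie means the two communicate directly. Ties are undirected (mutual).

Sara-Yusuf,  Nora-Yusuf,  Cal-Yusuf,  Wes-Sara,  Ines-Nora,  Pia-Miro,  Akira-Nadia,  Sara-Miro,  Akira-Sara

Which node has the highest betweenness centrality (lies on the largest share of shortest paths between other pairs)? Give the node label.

Unnormalized betweenness of each node: Akira:8, Cal:0, Ines:0, Miro:8, Nadia:0, Nora:8, Pia:0, Sara:28, Wes:0, Yusuf:20.
Sara has the largest value, 28, making it the main broker — the node through which the most shortest paths run.

Sara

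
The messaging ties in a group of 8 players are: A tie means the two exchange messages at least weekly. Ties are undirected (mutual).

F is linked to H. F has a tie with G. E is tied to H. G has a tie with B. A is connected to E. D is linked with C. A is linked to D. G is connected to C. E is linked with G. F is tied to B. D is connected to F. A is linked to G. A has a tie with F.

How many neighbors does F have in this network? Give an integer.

5

F is directly tied to A, B, D, G, and H. That is 5 neighbors, so the degree of F is 5.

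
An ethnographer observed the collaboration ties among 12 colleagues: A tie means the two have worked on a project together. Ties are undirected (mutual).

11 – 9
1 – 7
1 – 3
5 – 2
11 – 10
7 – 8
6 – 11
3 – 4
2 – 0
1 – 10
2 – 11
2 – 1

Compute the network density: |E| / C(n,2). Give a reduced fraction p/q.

There are 12 edges and 12 nodes, so the maximum possible is C(12,2) = 66.
Density = 12/66 = 2/11.

2/11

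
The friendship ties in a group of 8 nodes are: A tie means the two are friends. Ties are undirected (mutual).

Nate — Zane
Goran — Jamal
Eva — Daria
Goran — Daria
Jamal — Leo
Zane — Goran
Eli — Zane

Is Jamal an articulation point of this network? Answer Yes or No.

Removing Jamal leaves {Leo} with no path to {Daria, Eli, Eva, Goran, Nate, and Zane}, so the network splits into 2 components. Jamal is a cut vertex.

Yes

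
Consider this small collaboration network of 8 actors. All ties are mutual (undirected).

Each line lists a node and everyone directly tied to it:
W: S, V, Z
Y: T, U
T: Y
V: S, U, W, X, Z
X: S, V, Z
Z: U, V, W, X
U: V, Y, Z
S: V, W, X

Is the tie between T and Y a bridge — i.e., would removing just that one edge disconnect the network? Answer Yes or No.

Without the T–Y edge there is no alternate route between T and Y, so the network disconnects. It is a bridge.

Yes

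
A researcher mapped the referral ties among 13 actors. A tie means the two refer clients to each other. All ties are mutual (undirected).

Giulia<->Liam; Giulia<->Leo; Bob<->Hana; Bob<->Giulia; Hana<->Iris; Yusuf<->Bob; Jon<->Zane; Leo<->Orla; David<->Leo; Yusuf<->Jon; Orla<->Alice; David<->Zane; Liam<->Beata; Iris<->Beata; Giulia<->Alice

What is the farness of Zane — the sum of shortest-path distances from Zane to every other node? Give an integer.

37

Distances from Zane: Alice:4, Beata:5, Bob:3, David:1, Giulia:3, Hana:4, Iris:5, Jon:1, Leo:2, Liam:4, Orla:3, Yusuf:2.
Sum = 4 + 5 + 3 + 1 + 3 + 4 + 5 + 1 + 2 + 4 + 3 + 2 = 37.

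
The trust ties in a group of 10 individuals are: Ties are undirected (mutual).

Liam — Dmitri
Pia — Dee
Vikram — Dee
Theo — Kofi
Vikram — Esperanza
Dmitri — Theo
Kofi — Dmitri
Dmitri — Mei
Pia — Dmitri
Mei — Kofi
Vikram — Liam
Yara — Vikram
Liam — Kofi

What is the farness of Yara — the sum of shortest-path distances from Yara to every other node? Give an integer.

24

Distances from Yara: Dee:2, Dmitri:3, Esperanza:2, Kofi:3, Liam:2, Mei:4, Pia:3, Theo:4, Vikram:1.
Sum = 2 + 3 + 2 + 3 + 2 + 4 + 3 + 4 + 1 = 24.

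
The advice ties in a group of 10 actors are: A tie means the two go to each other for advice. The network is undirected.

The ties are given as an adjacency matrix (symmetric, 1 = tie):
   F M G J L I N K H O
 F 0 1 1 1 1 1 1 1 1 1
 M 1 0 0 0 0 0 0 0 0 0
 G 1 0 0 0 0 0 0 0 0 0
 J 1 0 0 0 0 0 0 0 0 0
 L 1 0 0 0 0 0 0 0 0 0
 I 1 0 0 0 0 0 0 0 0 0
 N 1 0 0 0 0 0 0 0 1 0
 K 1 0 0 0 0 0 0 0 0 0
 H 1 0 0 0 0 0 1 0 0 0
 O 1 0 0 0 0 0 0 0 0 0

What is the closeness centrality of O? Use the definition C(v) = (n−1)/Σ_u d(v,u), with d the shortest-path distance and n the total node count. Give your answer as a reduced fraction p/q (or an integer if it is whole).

9/17

Distances from O: F:1, G:2, H:2, I:2, J:2, K:2, L:2, M:2, N:2. Sum = 17.
n = 10, so closeness = 9/17.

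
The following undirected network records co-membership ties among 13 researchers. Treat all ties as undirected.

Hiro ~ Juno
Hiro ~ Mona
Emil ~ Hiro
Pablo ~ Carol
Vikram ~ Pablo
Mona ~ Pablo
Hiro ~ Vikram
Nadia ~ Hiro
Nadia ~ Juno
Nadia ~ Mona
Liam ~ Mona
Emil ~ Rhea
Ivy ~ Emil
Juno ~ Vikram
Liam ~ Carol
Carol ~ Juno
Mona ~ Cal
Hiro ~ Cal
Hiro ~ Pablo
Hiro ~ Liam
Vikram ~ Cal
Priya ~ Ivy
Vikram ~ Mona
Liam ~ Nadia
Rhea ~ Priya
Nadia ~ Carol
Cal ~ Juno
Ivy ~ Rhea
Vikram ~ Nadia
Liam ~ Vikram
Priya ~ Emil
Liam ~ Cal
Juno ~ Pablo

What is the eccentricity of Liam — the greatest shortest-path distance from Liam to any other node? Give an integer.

Distances from Liam: Cal:1, Carol:1, Emil:2, Hiro:1, Ivy:3, Juno:2, Mona:1, Nadia:1, Pablo:2, Priya:3, Rhea:3, Vikram:1.
The largest is 3 (to Ivy, Rhea, and Priya), so the eccentricity of Liam is 3.

3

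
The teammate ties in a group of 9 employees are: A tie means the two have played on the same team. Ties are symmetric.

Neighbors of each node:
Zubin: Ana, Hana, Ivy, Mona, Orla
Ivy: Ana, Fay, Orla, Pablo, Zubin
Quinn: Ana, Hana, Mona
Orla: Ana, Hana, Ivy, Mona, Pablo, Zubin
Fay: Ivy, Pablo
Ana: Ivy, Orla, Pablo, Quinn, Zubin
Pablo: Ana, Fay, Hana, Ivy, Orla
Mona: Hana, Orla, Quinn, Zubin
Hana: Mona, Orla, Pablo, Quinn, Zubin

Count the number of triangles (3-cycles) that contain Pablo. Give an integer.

Pablo's neighbors: Ana, Fay, Hana, Ivy, and Orla.
Neighbor pairs that are themselves tied: Pablo–Ana–Ivy; Pablo–Ana–Orla; Pablo–Fay–Ivy; Pablo–Hana–Orla; Pablo–Ivy–Orla. Each forms one triangle with Pablo, for 5 in total.

5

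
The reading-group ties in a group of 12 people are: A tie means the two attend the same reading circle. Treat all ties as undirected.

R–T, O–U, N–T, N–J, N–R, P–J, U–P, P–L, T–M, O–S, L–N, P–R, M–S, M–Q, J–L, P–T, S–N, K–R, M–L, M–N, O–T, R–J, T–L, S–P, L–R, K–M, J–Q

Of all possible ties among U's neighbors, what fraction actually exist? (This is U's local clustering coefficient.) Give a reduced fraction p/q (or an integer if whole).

0

U's neighbors: O and P (k = 2).
Possible neighbor pairs: C(2,2) = 1. Edges among them: none → e = 0.
Clustering(U) = 0/1.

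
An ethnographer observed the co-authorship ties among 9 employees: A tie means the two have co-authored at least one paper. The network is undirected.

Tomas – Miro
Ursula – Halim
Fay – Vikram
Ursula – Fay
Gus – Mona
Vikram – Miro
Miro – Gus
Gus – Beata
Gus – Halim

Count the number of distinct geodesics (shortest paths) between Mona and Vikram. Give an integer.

1

The shortest distance is 3, and the only length-3 path is Mona–Gus–Miro–Vikram. So there is exactly 1 shortest path.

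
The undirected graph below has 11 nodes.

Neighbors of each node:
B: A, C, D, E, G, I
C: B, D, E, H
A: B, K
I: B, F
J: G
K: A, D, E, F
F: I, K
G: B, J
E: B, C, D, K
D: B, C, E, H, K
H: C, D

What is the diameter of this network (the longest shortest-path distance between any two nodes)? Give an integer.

Eccentricity of each node (its greatest distance to any other): A:3, B:2, C:3, D:3, E:3, F:4, G:3, H:4, I:3, J:4, K:4.
The maximum eccentricity is 4, realized for instance by the pair K–J via K – D – B – G – J. So the diameter is 4.

4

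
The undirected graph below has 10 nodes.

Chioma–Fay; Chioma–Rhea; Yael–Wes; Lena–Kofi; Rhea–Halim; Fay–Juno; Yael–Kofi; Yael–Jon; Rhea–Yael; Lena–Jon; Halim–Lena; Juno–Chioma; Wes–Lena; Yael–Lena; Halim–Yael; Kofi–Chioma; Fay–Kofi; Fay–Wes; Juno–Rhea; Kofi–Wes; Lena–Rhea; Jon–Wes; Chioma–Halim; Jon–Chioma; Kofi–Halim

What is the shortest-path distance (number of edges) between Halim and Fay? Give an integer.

2

One shortest route is Halim – Chioma – Fay, which uses 2 edges, and Halim and Fay are not directly tied, so nothing shorter exists. So d(Halim,Fay) = 2.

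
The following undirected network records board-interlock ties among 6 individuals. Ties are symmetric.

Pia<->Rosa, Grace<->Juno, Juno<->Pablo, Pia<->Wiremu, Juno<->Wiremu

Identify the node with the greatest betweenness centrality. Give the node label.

Juno

Unnormalized betweenness of each node: Grace:0, Juno:7, Pablo:0, Pia:4, Rosa:0, Wiremu:6.
Juno has the largest value, 7, making it the main broker — the node through which the most shortest paths run.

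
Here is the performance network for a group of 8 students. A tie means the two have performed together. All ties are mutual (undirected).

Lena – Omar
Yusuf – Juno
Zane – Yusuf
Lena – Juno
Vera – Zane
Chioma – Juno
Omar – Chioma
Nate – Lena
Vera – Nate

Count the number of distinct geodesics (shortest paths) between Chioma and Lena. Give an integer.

2

The shortest distance is 2. The length-2 paths are: Chioma–Omar–Lena; Chioma–Juno–Lena.
That gives 2 distinct shortest paths.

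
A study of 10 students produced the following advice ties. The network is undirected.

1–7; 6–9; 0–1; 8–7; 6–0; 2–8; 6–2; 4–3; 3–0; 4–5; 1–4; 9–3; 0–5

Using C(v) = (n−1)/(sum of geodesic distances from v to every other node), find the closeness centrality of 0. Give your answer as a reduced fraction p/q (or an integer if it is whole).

3/5

Distances from 0: 1:1, 2:2, 3:1, 4:2, 5:1, 6:1, 7:2, 8:3, 9:2. Sum = 15.
n = 10, so closeness = 9/15 = 3/5.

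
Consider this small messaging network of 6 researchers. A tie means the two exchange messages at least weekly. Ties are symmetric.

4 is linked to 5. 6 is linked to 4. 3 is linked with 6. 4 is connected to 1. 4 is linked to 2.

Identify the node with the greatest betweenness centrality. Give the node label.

4

Unnormalized betweenness of each node: 1:0, 2:0, 3:0, 4:9, 5:0, 6:4.
4 has the largest value, 9, making it the main broker — the node through which the most shortest paths run.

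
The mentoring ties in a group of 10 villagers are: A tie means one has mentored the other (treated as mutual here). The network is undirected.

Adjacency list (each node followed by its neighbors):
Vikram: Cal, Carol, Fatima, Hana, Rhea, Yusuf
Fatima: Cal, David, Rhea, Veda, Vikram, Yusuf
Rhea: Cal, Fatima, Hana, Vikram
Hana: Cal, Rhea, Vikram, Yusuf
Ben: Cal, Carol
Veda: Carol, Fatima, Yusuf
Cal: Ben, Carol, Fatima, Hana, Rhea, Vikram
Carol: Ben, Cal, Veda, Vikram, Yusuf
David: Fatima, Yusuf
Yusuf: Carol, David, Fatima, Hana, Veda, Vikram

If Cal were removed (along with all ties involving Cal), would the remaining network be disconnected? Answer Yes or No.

No

Even without Cal, every remaining node can still reach every other (the residual graph is connected), so Cal is not a cut vertex.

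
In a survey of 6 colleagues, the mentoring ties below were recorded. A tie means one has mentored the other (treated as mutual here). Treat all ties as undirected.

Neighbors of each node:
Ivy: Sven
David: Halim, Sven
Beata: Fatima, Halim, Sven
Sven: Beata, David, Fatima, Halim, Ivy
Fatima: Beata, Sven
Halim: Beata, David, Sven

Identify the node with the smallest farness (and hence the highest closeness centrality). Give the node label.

Sven

Farness (sum of distances to all others) for each node — Beata:7, David:8, Fatima:8, Halim:7, Ivy:9, Sven:5.
The smallest farness is 5, for Sven, so Sven has the highest closeness.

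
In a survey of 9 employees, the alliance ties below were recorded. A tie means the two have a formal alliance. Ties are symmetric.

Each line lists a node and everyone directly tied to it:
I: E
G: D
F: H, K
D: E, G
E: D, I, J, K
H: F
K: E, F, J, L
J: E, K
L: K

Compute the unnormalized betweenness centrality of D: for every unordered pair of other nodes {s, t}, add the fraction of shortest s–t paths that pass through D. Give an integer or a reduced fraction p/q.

Pairs whose geodesics pass through D — G–L: 1; G–I: 1; G–K: 1; G–H: 1; G–F: 1; G–E: 1; G–J: 1.
All other pairs contribute 0.
Summing the contributions gives betweenness(D) = 7.

7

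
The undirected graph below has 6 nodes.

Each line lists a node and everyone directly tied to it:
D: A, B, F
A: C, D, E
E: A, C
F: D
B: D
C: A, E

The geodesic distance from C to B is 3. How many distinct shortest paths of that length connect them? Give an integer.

The shortest distance is 3, and the only length-3 path is C–A–D–B. So there is exactly 1 shortest path.

1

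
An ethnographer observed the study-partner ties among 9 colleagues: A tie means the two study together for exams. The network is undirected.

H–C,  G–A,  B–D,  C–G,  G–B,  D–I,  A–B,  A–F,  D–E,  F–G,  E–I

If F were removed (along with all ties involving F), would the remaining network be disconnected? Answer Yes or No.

No

Even without F, every remaining node can still reach every other (the residual graph is connected), so F is not a cut vertex.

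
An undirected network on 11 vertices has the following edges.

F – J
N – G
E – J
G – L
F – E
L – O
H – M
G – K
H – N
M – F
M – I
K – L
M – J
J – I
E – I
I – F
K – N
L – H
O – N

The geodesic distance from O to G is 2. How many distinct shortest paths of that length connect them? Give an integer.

The shortest distance is 2. The length-2 paths are: O–N–G; O–L–G.
That gives 2 distinct shortest paths.

2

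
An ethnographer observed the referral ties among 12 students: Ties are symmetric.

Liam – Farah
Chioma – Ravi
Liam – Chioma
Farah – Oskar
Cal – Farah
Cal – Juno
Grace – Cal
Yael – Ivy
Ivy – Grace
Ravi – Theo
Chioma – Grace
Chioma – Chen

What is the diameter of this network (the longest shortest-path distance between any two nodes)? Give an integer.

5

Eccentricity of each node (its greatest distance to any other): Cal:4, Chen:4, Chioma:3, Farah:4, Grace:3, Ivy:4, Juno:5, Liam:4, Oskar:5, Ravi:4, Theo:5, Yael:5.
The maximum eccentricity is 5, realized for instance by the pair Theo–Juno via Theo – Ravi – Chioma – Grace – Cal – Juno. So the diameter is 5.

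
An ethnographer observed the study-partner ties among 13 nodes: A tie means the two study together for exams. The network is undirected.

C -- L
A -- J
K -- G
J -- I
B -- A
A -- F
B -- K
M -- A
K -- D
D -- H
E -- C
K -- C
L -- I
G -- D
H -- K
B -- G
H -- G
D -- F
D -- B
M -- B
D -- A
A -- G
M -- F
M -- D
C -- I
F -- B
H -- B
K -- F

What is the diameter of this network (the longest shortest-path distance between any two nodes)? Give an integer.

4

Eccentricity of each node (its greatest distance to any other): A:4, B:3, C:3, D:3, E:4, F:3, G:3, H:3, I:3, J:3, K:3, L:4, M:4.
The maximum eccentricity is 4, realized for instance by the pair A–E via A – J – I – C – E. So the diameter is 4.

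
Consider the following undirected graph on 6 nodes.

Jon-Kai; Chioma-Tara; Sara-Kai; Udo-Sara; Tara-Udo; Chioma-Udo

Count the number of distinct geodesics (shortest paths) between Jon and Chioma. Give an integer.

1

The shortest distance is 4, and the only length-4 path is Jon–Kai–Sara–Udo–Chioma. So there is exactly 1 shortest path.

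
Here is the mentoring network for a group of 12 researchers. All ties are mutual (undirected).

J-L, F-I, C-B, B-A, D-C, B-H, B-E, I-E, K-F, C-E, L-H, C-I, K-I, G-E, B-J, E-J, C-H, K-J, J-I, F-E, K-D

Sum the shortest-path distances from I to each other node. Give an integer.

18

Distances from I: A:3, B:2, C:1, D:2, E:1, F:1, G:2, H:2, J:1, K:1, L:2.
Sum = 3 + 2 + 1 + 2 + 1 + 1 + 2 + 2 + 1 + 1 + 2 = 18.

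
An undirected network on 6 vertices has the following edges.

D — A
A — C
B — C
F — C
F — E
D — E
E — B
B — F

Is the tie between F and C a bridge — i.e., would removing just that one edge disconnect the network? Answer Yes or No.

No

Even without that edge, F still reaches C via F – B – C, so the network stays connected. Not a bridge.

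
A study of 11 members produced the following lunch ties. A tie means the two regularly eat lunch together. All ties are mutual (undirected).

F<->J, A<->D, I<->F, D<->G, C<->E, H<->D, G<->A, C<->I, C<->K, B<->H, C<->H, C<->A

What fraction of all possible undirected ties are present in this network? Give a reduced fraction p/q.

There are 12 edges and 11 nodes, so the maximum possible is C(11,2) = 55.
Density = 12/55.

12/55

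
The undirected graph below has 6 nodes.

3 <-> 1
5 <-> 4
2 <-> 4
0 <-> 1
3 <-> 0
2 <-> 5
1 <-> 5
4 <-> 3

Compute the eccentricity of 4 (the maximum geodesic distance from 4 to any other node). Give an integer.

2

Distances from 4: 0:2, 1:2, 2:1, 3:1, 5:1.
The largest is 2 (to 1 and 0), so the eccentricity of 4 is 2.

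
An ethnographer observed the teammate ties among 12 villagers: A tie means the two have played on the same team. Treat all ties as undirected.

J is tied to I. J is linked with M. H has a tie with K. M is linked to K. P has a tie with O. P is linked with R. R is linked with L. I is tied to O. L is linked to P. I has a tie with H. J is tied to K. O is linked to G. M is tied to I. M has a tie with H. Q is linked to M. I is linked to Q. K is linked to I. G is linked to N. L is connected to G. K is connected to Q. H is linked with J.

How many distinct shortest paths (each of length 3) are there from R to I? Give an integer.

The shortest distance is 3, and the only length-3 path is R–P–O–I. So there is exactly 1 shortest path.

1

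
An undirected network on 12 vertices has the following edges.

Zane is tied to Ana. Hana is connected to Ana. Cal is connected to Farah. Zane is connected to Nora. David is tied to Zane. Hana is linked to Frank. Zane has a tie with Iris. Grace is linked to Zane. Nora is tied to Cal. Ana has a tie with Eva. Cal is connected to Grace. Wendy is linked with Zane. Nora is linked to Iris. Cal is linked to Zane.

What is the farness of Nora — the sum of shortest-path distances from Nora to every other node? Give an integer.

Distances from Nora: Ana:2, Cal:1, David:2, Eva:3, Farah:2, Frank:4, Grace:2, Hana:3, Iris:1, Wendy:2, Zane:1.
Sum = 2 + 1 + 2 + 3 + 2 + 4 + 2 + 3 + 1 + 2 + 1 = 23.

23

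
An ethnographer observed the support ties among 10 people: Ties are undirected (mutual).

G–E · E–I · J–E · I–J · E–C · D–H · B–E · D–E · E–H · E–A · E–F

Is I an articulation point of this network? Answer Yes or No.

Even without I, every remaining node can still reach every other (the residual graph is connected), so I is not a cut vertex.

No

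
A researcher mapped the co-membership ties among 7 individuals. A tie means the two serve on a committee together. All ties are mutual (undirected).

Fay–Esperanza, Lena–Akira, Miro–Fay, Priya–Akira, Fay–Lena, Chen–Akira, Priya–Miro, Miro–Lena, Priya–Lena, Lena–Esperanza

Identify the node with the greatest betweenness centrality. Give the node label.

Unnormalized betweenness of each node: Akira:5, Chen:0, Esperanza:0, Fay:1/2, Lena:7, Miro:1/2, Priya:1.
Lena has the largest value, 7, making it the main broker — the node through which the most shortest paths run.

Lena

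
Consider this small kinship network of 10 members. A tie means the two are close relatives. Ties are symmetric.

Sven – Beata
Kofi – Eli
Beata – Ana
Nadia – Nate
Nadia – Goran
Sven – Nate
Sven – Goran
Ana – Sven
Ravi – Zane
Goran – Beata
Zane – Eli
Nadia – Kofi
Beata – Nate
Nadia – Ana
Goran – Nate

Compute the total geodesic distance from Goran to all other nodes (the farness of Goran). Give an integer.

Distances from Goran: Ana:2, Beata:1, Eli:3, Kofi:2, Nadia:1, Nate:1, Ravi:5, Sven:1, Zane:4.
Sum = 2 + 1 + 3 + 2 + 1 + 1 + 5 + 1 + 4 = 20.

20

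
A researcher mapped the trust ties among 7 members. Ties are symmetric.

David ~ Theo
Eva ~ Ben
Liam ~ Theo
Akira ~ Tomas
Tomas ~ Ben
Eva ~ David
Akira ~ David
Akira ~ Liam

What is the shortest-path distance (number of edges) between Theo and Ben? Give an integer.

One shortest route is Theo – David – Eva – Ben, which uses 3 edges, and at distance 2 from Theo we only reach {Akira, Eva}, which does not include Ben. So d(Theo,Ben) = 3.

3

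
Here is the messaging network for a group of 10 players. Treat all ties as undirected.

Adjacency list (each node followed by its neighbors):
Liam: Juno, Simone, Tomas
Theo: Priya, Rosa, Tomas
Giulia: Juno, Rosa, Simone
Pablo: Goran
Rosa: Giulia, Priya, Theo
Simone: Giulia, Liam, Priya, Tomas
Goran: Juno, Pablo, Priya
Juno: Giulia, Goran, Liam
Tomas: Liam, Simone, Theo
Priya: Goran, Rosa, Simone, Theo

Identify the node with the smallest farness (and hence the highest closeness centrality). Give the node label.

Priya

Farness (sum of distances to all others) for each node — Giulia:16, Goran:16, Juno:16, Liam:17, Pablo:24, Priya:14, Rosa:17, Simone:15, Theo:17, Tomas:18.
The smallest farness is 14, for Priya, so Priya has the highest closeness.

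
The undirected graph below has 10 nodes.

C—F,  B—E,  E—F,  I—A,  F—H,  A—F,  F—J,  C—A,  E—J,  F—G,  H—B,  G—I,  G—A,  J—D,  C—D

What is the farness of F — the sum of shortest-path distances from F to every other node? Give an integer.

12

Distances from F: A:1, B:2, C:1, D:2, E:1, G:1, H:1, I:2, J:1.
Sum = 1 + 2 + 1 + 2 + 1 + 1 + 1 + 2 + 1 = 12.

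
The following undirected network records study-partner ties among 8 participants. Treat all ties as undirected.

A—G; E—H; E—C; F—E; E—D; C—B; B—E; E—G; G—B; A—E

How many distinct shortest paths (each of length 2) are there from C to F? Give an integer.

1

The shortest distance is 2, and the only length-2 path is C–E–F. So there is exactly 1 shortest path.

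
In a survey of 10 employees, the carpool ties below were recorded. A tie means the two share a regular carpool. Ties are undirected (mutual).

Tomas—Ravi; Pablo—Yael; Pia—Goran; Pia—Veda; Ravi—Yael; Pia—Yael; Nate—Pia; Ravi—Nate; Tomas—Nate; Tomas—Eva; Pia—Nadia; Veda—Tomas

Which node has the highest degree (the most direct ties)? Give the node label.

Degrees — Eva:1, Goran:1, Nadia:1, Nate:3, Pablo:1, Pia:5, Ravi:3, Tomas:4, Veda:2, Yael:3.
The maximum is 5, attained only by Pia.

Pia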